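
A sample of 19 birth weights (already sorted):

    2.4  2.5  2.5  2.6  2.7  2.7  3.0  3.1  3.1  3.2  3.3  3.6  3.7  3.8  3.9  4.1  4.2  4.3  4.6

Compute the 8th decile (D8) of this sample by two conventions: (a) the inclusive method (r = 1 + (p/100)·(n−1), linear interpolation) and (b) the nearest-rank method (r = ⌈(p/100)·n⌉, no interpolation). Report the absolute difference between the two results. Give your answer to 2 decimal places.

0.12

n = 19.
(a) r = 15.4; between ranks 15 (3.9) and 16 (4.1): 3.98.
(b) the nearest-rank method: rank 16 → 4.1.
|3.98 − 4.1| = 0.12.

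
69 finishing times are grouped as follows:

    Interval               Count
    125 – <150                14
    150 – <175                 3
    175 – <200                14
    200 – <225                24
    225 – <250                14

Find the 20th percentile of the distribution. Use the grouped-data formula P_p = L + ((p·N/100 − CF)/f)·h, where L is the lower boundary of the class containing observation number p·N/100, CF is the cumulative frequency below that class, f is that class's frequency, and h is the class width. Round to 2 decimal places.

149.64

N = 69; target position k = 20/100 · 69 = 13.8.
Cumulative frequencies: 14, 17, 31, 55, 69.
Observation 13.8 falls in the class 125 – <150.
L = 125, CF = 0, f = 14, h = 25.
P20 = 125 + ((13.8 − 0)/14)·25 = 125 + 24.6429 = 149.643.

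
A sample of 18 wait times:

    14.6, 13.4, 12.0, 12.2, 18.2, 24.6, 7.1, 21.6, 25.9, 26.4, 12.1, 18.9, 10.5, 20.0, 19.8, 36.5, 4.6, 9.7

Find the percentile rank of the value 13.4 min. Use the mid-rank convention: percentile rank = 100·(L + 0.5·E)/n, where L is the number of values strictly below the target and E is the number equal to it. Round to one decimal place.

Sorted: 4.6, 7.1, 9.7, 10.5, 12.0, 12.1, 12.2, 13.4, 14.6, 18.2, 18.9, 19.8, 20.0, 21.6, 24.6, 25.9, 26.4, 36.5.
Count below 13.4: L = 7; count equal: E = 1; n = 18.
Percentile rank = 100·(7 + 0.5·1)/18 = 100·7.5/18 = 41.67.

41.7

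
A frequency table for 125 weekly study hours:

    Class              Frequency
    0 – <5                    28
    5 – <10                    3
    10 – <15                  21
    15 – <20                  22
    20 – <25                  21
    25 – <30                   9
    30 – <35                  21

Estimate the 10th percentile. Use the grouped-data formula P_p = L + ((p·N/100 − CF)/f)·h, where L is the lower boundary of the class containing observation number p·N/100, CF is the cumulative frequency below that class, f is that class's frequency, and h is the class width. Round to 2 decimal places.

2.23

N = 125; target position k = 10/100 · 125 = 12.5.
Cumulative frequencies: 28, 31, 52, 74, 95, 104, 125.
Observation 12.5 falls in the class 0 – <5.
L = 0, CF = 0, f = 28, h = 5.
P10 = 0 + ((12.5 − 0)/28)·5 = 0 + 2.23214 = 2.23214.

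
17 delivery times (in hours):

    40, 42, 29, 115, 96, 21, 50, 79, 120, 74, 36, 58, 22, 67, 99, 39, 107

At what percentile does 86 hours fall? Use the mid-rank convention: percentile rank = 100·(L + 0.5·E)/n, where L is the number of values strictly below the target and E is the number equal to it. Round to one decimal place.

Sorted: 21, 22, 29, 36, 39, 40, 42, 50, 58, 67, 74, 79, 96, 99, 107, 115, 120.
Count below 86: L = 12; count equal: E = 0; n = 17.
Percentile rank = 100·(12 + 0.5·0)/17 = 100·12/17 = 70.59.

70.6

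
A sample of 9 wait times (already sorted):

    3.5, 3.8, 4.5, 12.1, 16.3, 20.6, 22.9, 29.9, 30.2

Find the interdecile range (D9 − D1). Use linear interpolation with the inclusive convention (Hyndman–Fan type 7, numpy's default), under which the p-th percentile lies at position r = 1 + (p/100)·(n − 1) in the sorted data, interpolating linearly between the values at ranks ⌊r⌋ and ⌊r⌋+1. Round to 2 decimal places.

26.22

n = 9.
P10: r = 1.8; ranks 1–2 are 3.5, 3.8; interpolating gives 3.74.
P90: r = 8.2; ranks 8–9 are 29.9, 30.2; interpolating gives 29.96.
Difference: 29.96 − 3.74 = 26.22.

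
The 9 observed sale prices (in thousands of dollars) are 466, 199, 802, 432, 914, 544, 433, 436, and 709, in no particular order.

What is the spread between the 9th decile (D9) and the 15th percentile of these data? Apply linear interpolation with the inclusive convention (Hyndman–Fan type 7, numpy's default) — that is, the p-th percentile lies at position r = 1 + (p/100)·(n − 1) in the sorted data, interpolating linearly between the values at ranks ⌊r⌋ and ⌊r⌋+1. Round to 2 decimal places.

392.20

Sorted: 199, 432, 433, 436, 466, 544, 709, 802, 914.
n = 9.
P15: r = 2.2; ranks 2–3 are 432, 433; interpolating gives 432.2.
P90: r = 8.2; ranks 8–9 are 802, 914; interpolating gives 824.4.
Difference: 824.4 − 432.2 = 392.2.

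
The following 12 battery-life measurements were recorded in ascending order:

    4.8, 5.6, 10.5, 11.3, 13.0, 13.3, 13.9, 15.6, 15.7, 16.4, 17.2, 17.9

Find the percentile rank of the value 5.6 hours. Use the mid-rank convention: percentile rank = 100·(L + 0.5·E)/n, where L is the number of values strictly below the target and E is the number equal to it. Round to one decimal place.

12.5

Count below 5.6: L = 1; count equal: E = 1; n = 12.
Percentile rank = 100·(1 + 0.5·1)/12 = 100·1.5/12 = 12.5.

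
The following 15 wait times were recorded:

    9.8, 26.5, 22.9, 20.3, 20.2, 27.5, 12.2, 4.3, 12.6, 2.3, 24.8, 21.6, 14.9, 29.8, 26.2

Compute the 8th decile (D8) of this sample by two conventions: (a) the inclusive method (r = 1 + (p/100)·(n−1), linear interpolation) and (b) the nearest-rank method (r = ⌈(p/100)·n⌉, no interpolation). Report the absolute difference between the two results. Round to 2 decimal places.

0.06

Sorted: 2.3, 4.3, 9.8, 12.2, 12.6, 14.9, 20.2, 20.3, 21.6, 22.9, 24.8, 26.2, 26.5, 27.5, 29.8.
n = 15.
(a) r = 12.2; between ranks 12 (26.2) and 13 (26.5): 26.26.
(b) the nearest-rank method: rank 12 → 26.2.
|26.26 − 26.2| = 0.06.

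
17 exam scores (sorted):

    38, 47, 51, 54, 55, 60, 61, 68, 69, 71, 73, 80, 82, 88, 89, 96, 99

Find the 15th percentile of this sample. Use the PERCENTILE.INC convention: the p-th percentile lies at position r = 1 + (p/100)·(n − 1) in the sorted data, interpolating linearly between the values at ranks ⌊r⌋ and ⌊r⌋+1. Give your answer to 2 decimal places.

52.20

n = 17.
r = 1 + (15/100)·(17 − 1) = 1 + 2.4 = 3.4.
Rank 3 is 51 and rank 4 is 54.
Interpolate: 51 + 0.4·(54 − 51) = 51 + 0.4·3 = 52.2.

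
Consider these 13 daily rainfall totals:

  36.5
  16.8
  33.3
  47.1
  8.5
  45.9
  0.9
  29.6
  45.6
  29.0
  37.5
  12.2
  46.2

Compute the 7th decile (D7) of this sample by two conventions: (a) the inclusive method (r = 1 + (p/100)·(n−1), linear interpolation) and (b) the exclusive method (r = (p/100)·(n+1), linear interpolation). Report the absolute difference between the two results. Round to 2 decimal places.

3.24

Sorted: 0.9, 8.5, 12.2, 16.8, 29.0, 29.6, 33.3, 36.5, 37.5, 45.6, 45.9, 46.2, 47.1.
n = 13.
(a) r = 9.4; between ranks 9 (37.5) and 10 (45.6): 40.74.
(b) r = 9.8; between ranks 9 (37.5) and 10 (45.6): 43.98.
|40.74 − 43.98| = 3.24.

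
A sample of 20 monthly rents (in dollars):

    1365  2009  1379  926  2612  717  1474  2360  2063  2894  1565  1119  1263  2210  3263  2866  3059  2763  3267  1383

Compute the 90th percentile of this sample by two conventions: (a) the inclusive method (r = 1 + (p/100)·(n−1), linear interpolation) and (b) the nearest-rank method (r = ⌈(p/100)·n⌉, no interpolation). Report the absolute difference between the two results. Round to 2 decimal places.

Sorted: 717, 926, 1119, 1263, 1365, 1379, 1383, 1474, 1565, 2009, 2063, 2210, 2360, 2612, 2763, 2866, 2894, 3059, 3263, 3267.
n = 20.
(a) r = 18.1; between ranks 18 (3059) and 19 (3263): 3079.4.
(b) the nearest-rank method: rank 18 → 3059.
|3079.4 − 3059| = 20.4.

20.40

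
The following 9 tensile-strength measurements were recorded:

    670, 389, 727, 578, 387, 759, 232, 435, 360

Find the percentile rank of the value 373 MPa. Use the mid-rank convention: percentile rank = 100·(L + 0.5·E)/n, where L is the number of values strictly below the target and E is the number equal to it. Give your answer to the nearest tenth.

22.2

Sorted: 232, 360, 387, 389, 435, 578, 670, 727, 759.
Count below 373: L = 2; count equal: E = 0; n = 9.
Percentile rank = 100·(2 + 0.5·0)/9 = 100·2/9 = 22.22.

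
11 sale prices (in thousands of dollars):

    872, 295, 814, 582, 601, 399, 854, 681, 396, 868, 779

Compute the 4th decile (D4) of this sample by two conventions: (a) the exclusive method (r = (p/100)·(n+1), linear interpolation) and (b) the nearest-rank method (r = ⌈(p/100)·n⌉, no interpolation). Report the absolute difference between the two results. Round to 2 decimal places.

3.80

Sorted: 295, 396, 399, 582, 601, 681, 779, 814, 854, 868, 872.
n = 11.
(a) r = 4.8; between ranks 4 (582) and 5 (601): 597.2.
(b) the nearest-rank method: rank 5 → 601.
|597.2 − 601| = 3.8.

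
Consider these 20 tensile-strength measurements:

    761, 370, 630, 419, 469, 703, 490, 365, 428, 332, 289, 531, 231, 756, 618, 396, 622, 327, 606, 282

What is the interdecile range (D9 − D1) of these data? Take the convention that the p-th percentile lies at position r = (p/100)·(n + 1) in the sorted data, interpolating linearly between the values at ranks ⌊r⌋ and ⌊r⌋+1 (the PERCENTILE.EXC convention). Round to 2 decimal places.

468.00

Sorted: 231, 282, 289, 327, 332, 365, 370, 396, 419, 428, 469, 490, 531, 606, 618, 622, 630, 703, 756, 761.
n = 20.
P10: r = 2.1; ranks 2–3 are 282, 289; interpolating gives 282.7.
P90: r = 18.9; ranks 18–19 are 703, 756; interpolating gives 750.7.
Difference: 750.7 − 282.7 = 468.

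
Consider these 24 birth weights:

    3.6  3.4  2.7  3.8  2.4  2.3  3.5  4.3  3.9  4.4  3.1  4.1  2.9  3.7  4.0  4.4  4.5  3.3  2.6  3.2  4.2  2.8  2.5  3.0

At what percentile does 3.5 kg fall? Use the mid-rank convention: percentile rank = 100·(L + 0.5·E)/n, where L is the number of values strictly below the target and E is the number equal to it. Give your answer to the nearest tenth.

52.1

Sorted: 2.3, 2.4, 2.5, 2.6, 2.7, 2.8, 2.9, 3.0, 3.1, 3.2, 3.3, 3.4, 3.5, 3.6, 3.7, 3.8, 3.9, 4.0, 4.1, 4.2, 4.3, 4.4, 4.4, 4.5.
Count below 3.5: L = 12; count equal: E = 1; n = 24.
Percentile rank = 100·(12 + 0.5·1)/24 = 100·12.5/24 = 52.08.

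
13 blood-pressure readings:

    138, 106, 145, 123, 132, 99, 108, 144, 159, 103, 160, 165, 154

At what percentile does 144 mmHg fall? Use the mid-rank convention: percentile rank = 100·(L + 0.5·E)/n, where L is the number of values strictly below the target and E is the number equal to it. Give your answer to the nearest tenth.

57.7

Sorted: 99, 103, 106, 108, 123, 132, 138, 144, 145, 154, 159, 160, 165.
Count below 144: L = 7; count equal: E = 1; n = 13.
Percentile rank = 100·(7 + 0.5·1)/13 = 100·7.5/13 = 57.69.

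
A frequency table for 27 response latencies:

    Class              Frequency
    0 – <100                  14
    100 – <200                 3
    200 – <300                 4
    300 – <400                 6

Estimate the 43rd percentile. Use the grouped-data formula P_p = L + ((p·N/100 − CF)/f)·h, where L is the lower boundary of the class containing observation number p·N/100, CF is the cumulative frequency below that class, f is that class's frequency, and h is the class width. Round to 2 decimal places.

N = 27; target position k = 43/100 · 27 = 11.61.
Cumulative frequencies: 14, 17, 21, 27.
Observation 11.61 falls in the class 0 – <100.
L = 0, CF = 0, f = 14, h = 100.
P43 = 0 + ((11.61 − 0)/14)·100 = 0 + 82.9286 = 82.9286.

82.93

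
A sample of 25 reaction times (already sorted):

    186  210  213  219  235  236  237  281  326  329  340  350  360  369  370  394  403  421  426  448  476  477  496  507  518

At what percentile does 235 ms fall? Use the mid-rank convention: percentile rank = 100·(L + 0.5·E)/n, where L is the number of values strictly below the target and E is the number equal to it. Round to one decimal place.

18.0

Count below 235: L = 4; count equal: E = 1; n = 25.
Percentile rank = 100·(4 + 0.5·1)/25 = 100·4.5/25 = 18.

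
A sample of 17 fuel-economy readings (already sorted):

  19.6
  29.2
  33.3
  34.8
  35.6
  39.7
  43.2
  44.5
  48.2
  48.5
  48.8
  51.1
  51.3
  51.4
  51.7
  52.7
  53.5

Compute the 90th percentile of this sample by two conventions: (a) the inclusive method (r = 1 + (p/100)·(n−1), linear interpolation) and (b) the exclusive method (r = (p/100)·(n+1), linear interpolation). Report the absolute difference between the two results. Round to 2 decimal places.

0.76

n = 17.
(a) r = 15.4; between ranks 15 (51.7) and 16 (52.7): 52.1.
(b) r = 16.2; between ranks 16 (52.7) and 17 (53.5): 52.86.
|52.1 − 52.86| = 0.76.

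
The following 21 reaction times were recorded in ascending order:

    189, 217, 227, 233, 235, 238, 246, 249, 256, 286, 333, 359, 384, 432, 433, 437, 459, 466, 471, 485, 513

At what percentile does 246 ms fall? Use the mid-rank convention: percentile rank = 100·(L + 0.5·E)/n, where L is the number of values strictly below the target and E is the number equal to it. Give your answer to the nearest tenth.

Count below 246: L = 6; count equal: E = 1; n = 21.
Percentile rank = 100·(6 + 0.5·1)/21 = 100·6.5/21 = 30.95.

31.0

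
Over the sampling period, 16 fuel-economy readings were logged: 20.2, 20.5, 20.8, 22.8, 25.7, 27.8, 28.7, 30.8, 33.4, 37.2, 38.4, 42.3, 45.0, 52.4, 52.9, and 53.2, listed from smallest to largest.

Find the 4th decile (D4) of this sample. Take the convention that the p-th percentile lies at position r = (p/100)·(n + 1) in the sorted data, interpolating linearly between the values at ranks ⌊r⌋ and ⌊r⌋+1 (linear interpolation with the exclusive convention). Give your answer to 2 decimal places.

n = 16.
r = (40/100)·(16 + 1) = 6.8.
Rank 6 is 27.8 and rank 7 is 28.7.
Interpolate: 27.8 + 0.8·(28.7 − 27.8) = 27.8 + 0.8·0.9 = 28.52.

28.52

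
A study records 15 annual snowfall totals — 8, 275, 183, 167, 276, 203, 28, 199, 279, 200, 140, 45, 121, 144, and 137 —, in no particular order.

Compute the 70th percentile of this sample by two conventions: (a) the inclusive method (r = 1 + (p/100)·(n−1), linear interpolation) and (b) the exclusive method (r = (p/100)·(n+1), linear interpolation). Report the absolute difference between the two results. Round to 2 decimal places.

0.80

Sorted: 8, 28, 45, 121, 137, 140, 144, 167, 183, 199, 200, 203, 275, 276, 279.
n = 15.
(a) r = 10.8; between ranks 10 (199) and 11 (200): 199.8.
(b) r = 11.2; between ranks 11 (200) and 12 (203): 200.6.
|199.8 − 200.6| = 0.8.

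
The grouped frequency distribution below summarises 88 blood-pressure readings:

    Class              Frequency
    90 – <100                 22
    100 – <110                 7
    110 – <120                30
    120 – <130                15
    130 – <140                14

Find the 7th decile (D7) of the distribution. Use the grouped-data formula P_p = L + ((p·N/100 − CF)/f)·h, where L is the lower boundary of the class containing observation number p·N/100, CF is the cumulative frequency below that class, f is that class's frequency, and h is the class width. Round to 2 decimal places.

N = 88; target position k = 70/100 · 88 = 61.6.
Cumulative frequencies: 22, 29, 59, 74, 88.
Observation 61.6 falls in the class 120 – <130.
L = 120, CF = 59, f = 15, h = 10.
P70 = 120 + ((61.6 − 59)/15)·10 = 120 + 1.73333 = 121.733.

121.73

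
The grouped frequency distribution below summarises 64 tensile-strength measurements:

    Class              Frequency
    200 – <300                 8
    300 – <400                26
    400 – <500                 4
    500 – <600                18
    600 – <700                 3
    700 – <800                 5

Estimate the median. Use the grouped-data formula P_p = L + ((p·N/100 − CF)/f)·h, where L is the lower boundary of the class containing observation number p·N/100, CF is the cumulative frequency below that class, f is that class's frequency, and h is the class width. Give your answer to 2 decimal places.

N = 64; target position k = 50/100 · 64 = 32.
Cumulative frequencies: 8, 34, 38, 56, 59, 64.
Observation 32 falls in the class 300 – <400.
L = 300, CF = 8, f = 26, h = 100.
P50 = 300 + ((32 − 8)/26)·100 = 300 + 92.3077 = 392.308.

392.31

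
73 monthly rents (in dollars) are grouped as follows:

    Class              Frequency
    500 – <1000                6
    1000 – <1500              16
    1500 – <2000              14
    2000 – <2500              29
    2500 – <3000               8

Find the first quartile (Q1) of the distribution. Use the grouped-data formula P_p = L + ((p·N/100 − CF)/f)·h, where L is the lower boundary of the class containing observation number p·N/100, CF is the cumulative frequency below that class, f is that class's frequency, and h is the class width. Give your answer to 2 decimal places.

1382.81

N = 73; target position k = 25/100 · 73 = 18.25.
Cumulative frequencies: 6, 22, 36, 65, 73.
Observation 18.25 falls in the class 1000 – <1500.
L = 1000, CF = 6, f = 16, h = 500.
P25 = 1000 + ((18.25 − 6)/16)·500 = 1000 + 382.812 = 1382.81.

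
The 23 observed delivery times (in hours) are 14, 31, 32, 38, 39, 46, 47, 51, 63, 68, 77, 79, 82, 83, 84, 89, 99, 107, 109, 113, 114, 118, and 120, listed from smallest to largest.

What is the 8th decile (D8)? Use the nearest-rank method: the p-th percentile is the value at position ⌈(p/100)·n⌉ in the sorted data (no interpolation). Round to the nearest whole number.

n = 23.
Position = ⌈80/100 · 23⌉ = ⌈18.4⌉ = 19.
The value at rank 19 is 109.

109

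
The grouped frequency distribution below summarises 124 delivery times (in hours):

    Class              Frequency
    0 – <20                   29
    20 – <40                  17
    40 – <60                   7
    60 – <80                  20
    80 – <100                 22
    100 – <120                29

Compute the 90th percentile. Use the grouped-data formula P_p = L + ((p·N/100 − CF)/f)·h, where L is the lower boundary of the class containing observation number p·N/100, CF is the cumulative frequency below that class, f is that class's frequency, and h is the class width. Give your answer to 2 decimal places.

111.45

N = 124; target position k = 90/100 · 124 = 111.6.
Cumulative frequencies: 29, 46, 53, 73, 95, 124.
Observation 111.6 falls in the class 100 – <120.
L = 100, CF = 95, f = 29, h = 20.
P90 = 100 + ((111.6 − 95)/29)·20 = 100 + 11.4483 = 111.448.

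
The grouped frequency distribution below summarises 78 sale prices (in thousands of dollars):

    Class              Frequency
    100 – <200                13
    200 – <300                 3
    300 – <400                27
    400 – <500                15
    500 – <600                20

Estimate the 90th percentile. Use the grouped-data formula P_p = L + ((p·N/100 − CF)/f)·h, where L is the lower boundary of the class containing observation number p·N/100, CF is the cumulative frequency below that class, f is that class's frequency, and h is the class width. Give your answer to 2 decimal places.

N = 78; target position k = 90/100 · 78 = 70.2.
Cumulative frequencies: 13, 16, 43, 58, 78.
Observation 70.2 falls in the class 500 – <600.
L = 500, CF = 58, f = 20, h = 100.
P90 = 500 + ((70.2 − 58)/20)·100 = 500 + 61 = 561.

561.00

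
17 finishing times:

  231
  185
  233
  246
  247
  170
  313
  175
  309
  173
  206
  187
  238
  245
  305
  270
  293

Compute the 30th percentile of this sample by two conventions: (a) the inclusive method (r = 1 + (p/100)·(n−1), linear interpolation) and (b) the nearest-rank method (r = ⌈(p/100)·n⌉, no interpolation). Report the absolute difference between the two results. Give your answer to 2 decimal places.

3.80

Sorted: 170, 173, 175, 185, 187, 206, 231, 233, 238, 245, 246, 247, 270, 293, 305, 309, 313.
n = 17.
(a) r = 5.8; between ranks 5 (187) and 6 (206): 202.2.
(b) the nearest-rank method: rank 6 → 206.
|202.2 − 206| = 3.8.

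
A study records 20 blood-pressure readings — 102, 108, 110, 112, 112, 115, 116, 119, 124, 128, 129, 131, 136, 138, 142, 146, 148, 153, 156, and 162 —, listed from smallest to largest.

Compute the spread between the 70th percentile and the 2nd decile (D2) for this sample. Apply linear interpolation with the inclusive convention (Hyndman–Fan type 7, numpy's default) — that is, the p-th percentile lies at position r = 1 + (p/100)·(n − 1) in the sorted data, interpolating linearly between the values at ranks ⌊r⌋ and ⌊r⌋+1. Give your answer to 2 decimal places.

27.20

n = 20.
P20: r = 4.8; ranks 4–5 are 112, 112; interpolating gives 112.
P70: r = 14.3; ranks 14–15 are 138, 142; interpolating gives 139.2.
Difference: 139.2 − 112 = 27.2.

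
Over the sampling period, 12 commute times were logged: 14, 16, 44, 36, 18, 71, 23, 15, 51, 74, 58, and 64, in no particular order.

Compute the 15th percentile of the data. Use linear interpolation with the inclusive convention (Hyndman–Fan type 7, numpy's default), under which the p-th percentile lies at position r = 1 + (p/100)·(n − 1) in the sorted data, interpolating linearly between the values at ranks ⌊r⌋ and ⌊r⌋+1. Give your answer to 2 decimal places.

15.65

Sorted: 14, 15, 16, 18, 23, 36, 44, 51, 58, 64, 71, 74.
n = 12.
r = 1 + (15/100)·(12 − 1) = 1 + 1.65 = 2.65.
Rank 2 is 15 and rank 3 is 16.
Interpolate: 15 + 0.65·(16 − 15) = 15 + 0.65·1 = 15.65.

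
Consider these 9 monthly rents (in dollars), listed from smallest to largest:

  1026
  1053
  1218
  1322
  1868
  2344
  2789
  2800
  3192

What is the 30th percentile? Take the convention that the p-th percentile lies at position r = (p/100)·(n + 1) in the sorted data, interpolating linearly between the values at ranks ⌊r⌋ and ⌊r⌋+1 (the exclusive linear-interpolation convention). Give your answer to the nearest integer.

n = 9.
r = (30/100)·(9 + 1) = 3.
r is an integer, so P30 is the value at rank 3: 1218.

1218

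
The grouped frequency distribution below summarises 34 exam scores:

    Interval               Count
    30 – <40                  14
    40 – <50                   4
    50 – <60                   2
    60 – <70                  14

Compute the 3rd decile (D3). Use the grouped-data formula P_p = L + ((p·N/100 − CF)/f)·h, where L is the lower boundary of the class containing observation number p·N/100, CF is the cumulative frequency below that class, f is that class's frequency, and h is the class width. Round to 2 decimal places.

N = 34; target position k = 30/100 · 34 = 10.2.
Cumulative frequencies: 14, 18, 20, 34.
Observation 10.2 falls in the class 30 – <40.
L = 30, CF = 0, f = 14, h = 10.
P30 = 30 + ((10.2 − 0)/14)·10 = 30 + 7.28571 = 37.2857.

37.29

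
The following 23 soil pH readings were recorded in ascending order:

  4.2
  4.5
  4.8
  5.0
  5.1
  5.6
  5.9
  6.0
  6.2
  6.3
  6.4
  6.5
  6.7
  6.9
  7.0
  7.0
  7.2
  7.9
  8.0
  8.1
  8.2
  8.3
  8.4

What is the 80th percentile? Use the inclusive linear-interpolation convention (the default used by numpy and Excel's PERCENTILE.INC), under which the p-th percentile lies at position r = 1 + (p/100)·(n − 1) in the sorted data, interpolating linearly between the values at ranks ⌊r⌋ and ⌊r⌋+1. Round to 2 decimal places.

n = 23.
r = 1 + (80/100)·(23 − 1) = 1 + 17.6 = 18.6.
Rank 18 is 7.9 and rank 19 is 8.0.
Interpolate: 7.9 + 0.6·(8.0 − 7.9) = 7.9 + 0.6·0.1 = 7.96.

7.96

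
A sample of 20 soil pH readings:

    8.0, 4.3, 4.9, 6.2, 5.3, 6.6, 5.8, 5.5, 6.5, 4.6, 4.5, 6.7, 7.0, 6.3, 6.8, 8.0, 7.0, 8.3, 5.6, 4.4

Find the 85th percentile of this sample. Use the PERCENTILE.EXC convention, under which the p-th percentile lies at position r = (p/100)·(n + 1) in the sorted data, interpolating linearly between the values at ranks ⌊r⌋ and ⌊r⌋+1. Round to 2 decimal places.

Sorted: 4.3, 4.4, 4.5, 4.6, 4.9, 5.3, 5.5, 5.6, 5.8, 6.2, 6.3, 6.5, 6.6, 6.7, 6.8, 7.0, 7.0, 8.0, 8.0, 8.3.
n = 20.
r = (85/100)·(20 + 1) = 17.85.
Rank 17 is 7.0 and rank 18 is 8.0.
Interpolate: 7.0 + 0.85·(8.0 − 7.0) = 7.0 + 0.85·1 = 7.85.

7.85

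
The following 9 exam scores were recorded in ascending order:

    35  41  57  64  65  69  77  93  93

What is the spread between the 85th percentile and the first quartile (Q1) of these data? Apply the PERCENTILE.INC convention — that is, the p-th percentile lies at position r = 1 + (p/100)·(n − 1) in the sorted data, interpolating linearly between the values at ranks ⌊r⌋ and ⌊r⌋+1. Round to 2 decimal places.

32.80

n = 9.
P25: r = 3 (integer) → 57.
P85: r = 7.8; ranks 7–8 are 77, 93; interpolating gives 89.8.
Difference: 89.8 − 57 = 32.8.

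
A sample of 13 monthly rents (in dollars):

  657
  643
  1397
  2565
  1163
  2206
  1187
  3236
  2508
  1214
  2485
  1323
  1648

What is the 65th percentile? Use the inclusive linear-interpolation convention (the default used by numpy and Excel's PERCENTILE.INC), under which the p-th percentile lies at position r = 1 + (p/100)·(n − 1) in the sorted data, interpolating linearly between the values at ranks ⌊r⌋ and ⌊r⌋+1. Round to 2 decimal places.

Sorted: 643, 657, 1163, 1187, 1214, 1323, 1397, 1648, 2206, 2485, 2508, 2565, 3236.
n = 13.
r = 1 + (65/100)·(13 − 1) = 1 + 7.8 = 8.8.
Rank 8 is 1648 and rank 9 is 2206.
Interpolate: 1648 + 0.8·(2206 − 1648) = 1648 + 0.8·558 = 2094.4.

2094.40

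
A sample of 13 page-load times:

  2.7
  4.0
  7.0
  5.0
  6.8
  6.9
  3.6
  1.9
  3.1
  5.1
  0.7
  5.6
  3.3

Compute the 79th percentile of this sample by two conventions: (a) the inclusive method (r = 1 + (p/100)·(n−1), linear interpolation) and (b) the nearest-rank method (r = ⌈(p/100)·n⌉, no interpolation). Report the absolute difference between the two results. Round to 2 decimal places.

0.62

Sorted: 0.7, 1.9, 2.7, 3.1, 3.3, 3.6, 4.0, 5.0, 5.1, 5.6, 6.8, 6.9, 7.0.
n = 13.
(a) r = 10.48; between ranks 10 (5.6) and 11 (6.8): 6.176.
(b) the nearest-rank method: rank 11 → 6.8.
|6.176 − 6.8| = 0.624.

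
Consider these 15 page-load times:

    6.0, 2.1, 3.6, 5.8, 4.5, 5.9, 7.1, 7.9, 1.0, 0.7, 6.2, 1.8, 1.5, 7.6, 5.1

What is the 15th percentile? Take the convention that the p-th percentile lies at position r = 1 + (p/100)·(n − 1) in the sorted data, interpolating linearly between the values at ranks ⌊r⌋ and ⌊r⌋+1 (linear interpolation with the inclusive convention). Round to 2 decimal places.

Sorted: 0.7, 1.0, 1.5, 1.8, 2.1, 3.6, 4.5, 5.1, 5.8, 5.9, 6.0, 6.2, 7.1, 7.6, 7.9.
n = 15.
r = 1 + (15/100)·(15 − 1) = 1 + 2.1 = 3.1.
Rank 3 is 1.5 and rank 4 is 1.8.
Interpolate: 1.5 + 0.1·(1.8 − 1.5) = 1.5 + 0.1·0.3 = 1.53.

1.53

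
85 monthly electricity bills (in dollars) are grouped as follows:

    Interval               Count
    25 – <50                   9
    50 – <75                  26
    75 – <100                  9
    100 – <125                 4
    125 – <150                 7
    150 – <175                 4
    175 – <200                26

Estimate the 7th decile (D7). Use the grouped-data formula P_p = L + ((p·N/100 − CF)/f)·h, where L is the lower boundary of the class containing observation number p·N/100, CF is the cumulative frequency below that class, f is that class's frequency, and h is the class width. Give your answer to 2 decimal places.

175.48

N = 85; target position k = 70/100 · 85 = 59.5.
Cumulative frequencies: 9, 35, 44, 48, 55, 59, 85.
Observation 59.5 falls in the class 175 – <200.
L = 175, CF = 59, f = 26, h = 25.
P70 = 175 + ((59.5 − 59)/26)·25 = 175 + 0.480769 = 175.481.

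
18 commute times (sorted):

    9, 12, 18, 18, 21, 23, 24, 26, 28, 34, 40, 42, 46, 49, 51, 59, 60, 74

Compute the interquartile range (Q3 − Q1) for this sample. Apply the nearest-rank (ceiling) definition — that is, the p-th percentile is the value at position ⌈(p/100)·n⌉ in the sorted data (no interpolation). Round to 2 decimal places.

28.00

n = 18.
P25: rank ⌈25/100·18⌉ = 5 → 21.
P75: rank ⌈75/100·18⌉ = 14 → 49.
Difference: 49 − 21 = 28.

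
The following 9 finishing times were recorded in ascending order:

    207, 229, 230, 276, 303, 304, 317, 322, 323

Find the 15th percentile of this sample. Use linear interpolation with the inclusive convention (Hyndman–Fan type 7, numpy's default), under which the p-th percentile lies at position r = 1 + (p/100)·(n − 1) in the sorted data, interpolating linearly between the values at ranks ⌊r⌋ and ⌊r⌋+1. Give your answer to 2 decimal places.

n = 9.
r = 1 + (15/100)·(9 − 1) = 1 + 1.2 = 2.2.
Rank 2 is 229 and rank 3 is 230.
Interpolate: 229 + 0.2·(230 − 229) = 229 + 0.2·1 = 229.2.

229.20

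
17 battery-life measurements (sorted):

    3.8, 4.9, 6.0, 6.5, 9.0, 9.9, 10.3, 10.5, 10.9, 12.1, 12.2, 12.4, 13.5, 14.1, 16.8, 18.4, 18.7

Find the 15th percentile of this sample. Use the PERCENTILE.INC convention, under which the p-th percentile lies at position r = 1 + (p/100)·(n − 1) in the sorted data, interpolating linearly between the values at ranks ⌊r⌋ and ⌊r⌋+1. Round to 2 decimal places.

n = 17.
r = 1 + (15/100)·(17 − 1) = 1 + 2.4 = 3.4.
Rank 3 is 6.0 and rank 4 is 6.5.
Interpolate: 6.0 + 0.4·(6.5 − 6.0) = 6.0 + 0.4·0.5 = 6.2.

6.20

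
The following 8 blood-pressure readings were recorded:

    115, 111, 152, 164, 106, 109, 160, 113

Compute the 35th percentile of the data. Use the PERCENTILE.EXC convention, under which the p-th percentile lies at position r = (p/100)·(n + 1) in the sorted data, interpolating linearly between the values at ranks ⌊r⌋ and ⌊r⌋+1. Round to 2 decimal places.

111.30

Sorted: 106, 109, 111, 113, 115, 152, 160, 164.
n = 8.
r = (35/100)·(8 + 1) = 3.15.
Rank 3 is 111 and rank 4 is 113.
Interpolate: 111 + 0.15·(113 − 111) = 111 + 0.15·2 = 111.3.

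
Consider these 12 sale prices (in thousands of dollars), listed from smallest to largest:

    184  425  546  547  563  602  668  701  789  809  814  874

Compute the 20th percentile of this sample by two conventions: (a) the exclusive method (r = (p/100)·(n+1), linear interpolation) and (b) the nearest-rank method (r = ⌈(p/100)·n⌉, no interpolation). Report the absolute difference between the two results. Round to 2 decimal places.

n = 12.
(a) r = 2.6; between ranks 2 (425) and 3 (546): 497.6.
(b) the nearest-rank method: rank 3 → 546.
|497.6 − 546| = 48.4.

48.40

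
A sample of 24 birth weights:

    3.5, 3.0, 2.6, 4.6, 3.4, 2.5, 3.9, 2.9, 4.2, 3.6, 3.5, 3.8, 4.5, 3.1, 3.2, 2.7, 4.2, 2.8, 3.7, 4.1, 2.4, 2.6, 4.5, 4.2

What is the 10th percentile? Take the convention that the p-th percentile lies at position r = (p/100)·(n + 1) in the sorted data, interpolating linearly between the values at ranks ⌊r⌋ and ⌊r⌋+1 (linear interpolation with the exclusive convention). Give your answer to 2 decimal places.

Sorted: 2.4, 2.5, 2.6, 2.6, 2.7, 2.8, 2.9, 3.0, 3.1, 3.2, 3.4, 3.5, 3.5, 3.6, 3.7, 3.8, 3.9, 4.1, 4.2, 4.2, 4.2, 4.5, 4.5, 4.6.
n = 24.
r = (10/100)·(24 + 1) = 2.5.
Rank 2 is 2.5 and rank 3 is 2.6.
Interpolate: 2.5 + 0.5·(2.6 − 2.5) = 2.5 + 0.5·0.1 = 2.55.

2.55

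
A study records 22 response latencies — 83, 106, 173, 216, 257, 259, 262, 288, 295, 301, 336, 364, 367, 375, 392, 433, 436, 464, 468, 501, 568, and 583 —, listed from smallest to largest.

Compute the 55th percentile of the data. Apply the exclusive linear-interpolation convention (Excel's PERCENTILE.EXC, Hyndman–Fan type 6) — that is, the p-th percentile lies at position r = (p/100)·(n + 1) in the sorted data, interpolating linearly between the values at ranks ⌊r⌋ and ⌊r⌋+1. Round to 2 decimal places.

n = 22.
r = (55/100)·(22 + 1) = 12.65.
Rank 12 is 364 and rank 13 is 367.
Interpolate: 364 + 0.65·(367 − 364) = 364 + 0.65·3 = 365.95.

365.95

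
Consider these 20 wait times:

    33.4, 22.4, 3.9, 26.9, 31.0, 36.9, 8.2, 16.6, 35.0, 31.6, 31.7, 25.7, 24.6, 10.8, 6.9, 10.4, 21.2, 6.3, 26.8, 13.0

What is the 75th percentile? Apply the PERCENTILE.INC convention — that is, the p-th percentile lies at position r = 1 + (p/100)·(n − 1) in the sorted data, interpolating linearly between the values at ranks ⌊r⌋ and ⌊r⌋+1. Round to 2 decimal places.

31.15

Sorted: 3.9, 6.3, 6.9, 8.2, 10.4, 10.8, 13.0, 16.6, 21.2, 22.4, 24.6, 25.7, 26.8, 26.9, 31.0, 31.6, 31.7, 33.4, 35.0, 36.9.
n = 20.
r = 1 + (75/100)·(20 − 1) = 1 + 14.25 = 15.25.
Rank 15 is 31.0 and rank 16 is 31.6.
Interpolate: 31.0 + 0.25·(31.6 − 31.0) = 31.0 + 0.25·0.6 = 31.15.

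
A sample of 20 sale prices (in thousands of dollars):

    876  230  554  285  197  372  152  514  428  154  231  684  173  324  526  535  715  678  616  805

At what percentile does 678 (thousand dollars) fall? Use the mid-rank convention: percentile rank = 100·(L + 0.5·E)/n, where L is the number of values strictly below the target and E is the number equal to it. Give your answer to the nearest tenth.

77.5

Sorted: 152, 154, 173, 197, 230, 231, 285, 324, 372, 428, 514, 526, 535, 554, 616, 678, 684, 715, 805, 876.
Count below 678: L = 15; count equal: E = 1; n = 20.
Percentile rank = 100·(15 + 0.5·1)/20 = 100·15.5/20 = 77.5.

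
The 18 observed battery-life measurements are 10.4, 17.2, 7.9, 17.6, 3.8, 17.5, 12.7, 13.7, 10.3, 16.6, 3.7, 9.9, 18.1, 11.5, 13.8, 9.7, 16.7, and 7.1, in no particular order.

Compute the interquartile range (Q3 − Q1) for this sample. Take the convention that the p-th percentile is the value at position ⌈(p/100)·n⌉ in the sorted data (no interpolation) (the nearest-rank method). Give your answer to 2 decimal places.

7.00

Sorted: 3.7, 3.8, 7.1, 7.9, 9.7, 9.9, 10.3, 10.4, 11.5, 12.7, 13.7, 13.8, 16.6, 16.7, 17.2, 17.5, 17.6, 18.1.
n = 18.
P25: rank ⌈25/100·18⌉ = 5 → 9.7.
P75: rank ⌈75/100·18⌉ = 14 → 16.7.
Difference: 16.7 − 9.7 = 7.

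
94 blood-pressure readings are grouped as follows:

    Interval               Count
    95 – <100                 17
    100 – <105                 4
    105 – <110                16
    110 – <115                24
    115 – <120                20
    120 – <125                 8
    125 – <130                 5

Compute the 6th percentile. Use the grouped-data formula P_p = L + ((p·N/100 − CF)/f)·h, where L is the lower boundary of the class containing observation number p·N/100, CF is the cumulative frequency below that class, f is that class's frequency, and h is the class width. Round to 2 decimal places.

96.66

N = 94; target position k = 6/100 · 94 = 5.64.
Cumulative frequencies: 17, 21, 37, 61, 81, 89, 94.
Observation 5.64 falls in the class 95 – <100.
L = 95, CF = 0, f = 17, h = 5.
P6 = 95 + ((5.64 − 0)/17)·5 = 95 + 1.65882 = 96.6588.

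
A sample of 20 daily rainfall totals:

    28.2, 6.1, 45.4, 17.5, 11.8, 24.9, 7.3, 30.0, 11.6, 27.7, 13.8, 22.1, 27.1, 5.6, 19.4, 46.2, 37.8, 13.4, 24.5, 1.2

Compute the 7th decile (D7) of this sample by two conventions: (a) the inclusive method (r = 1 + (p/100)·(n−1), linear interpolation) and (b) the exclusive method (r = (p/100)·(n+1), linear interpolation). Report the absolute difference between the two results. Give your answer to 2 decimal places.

Sorted: 1.2, 5.6, 6.1, 7.3, 11.6, 11.8, 13.4, 13.8, 17.5, 19.4, 22.1, 24.5, 24.9, 27.1, 27.7, 28.2, 30.0, 37.8, 45.4, 46.2.
n = 20.
(a) r = 14.3; between ranks 14 (27.1) and 15 (27.7): 27.28.
(b) r = 14.7; between ranks 14 (27.1) and 15 (27.7): 27.52.
|27.28 − 27.52| = 0.24.

0.24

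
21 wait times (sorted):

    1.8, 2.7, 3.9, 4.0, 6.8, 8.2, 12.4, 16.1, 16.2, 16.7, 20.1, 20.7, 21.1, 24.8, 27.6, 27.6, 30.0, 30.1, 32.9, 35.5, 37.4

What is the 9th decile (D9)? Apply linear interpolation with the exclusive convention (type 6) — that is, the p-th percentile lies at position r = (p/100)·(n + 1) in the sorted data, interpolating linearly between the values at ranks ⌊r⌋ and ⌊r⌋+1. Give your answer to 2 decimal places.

n = 21.
r = (90/100)·(21 + 1) = 19.8.
Rank 19 is 32.9 and rank 20 is 35.5.
Interpolate: 32.9 + 0.8·(35.5 − 32.9) = 32.9 + 0.8·2.6 = 34.98.

34.98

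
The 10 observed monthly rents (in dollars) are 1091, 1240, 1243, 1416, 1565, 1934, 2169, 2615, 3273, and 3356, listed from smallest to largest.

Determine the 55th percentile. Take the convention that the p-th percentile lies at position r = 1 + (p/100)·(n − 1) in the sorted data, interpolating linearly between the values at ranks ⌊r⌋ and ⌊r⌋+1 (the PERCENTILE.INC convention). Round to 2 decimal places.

n = 10.
r = 1 + (55/100)·(10 − 1) = 1 + 4.95 = 5.95.
Rank 5 is 1565 and rank 6 is 1934.
Interpolate: 1565 + 0.95·(1934 − 1565) = 1565 + 0.95·369 = 1915.55.

1915.55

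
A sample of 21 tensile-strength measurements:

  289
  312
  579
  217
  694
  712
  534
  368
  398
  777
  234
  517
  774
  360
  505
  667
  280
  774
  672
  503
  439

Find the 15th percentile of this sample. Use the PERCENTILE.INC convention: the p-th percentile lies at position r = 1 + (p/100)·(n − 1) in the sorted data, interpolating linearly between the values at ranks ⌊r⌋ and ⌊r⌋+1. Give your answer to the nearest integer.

289

Sorted: 217, 234, 280, 289, 312, 360, 368, 398, 439, 503, 505, 517, 534, 579, 667, 672, 694, 712, 774, 774, 777.
n = 21.
r = 1 + (15/100)·(21 − 1) = 1 + 3 = 4.
r is an integer, so P15 is the value at rank 4: 289.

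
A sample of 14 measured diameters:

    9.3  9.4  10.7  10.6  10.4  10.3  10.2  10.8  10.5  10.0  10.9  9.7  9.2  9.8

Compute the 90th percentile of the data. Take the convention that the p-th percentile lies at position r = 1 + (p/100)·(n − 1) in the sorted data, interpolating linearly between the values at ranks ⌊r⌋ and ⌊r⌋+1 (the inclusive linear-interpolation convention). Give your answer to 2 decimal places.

10.77

Sorted: 9.2, 9.3, 9.4, 9.7, 9.8, 10.0, 10.2, 10.3, 10.4, 10.5, 10.6, 10.7, 10.8, 10.9.
n = 14.
r = 1 + (90/100)·(14 − 1) = 1 + 11.7 = 12.7.
Rank 12 is 10.7 and rank 13 is 10.8.
Interpolate: 10.7 + 0.7·(10.8 − 10.7) = 10.7 + 0.7·0.1 = 10.77.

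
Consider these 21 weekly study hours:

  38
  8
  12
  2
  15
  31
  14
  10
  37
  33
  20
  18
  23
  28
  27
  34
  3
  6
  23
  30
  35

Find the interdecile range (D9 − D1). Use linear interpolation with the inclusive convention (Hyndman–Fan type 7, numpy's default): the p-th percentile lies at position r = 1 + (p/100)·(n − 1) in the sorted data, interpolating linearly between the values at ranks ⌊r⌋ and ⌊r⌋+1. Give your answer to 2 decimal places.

Sorted: 2, 3, 6, 8, 10, 12, 14, 15, 18, 20, 23, 23, 27, 28, 30, 31, 33, 34, 35, 37, 38.
n = 21.
P10: r = 3 (integer) → 6.
P90: r = 19 (integer) → 35.
Difference: 35 − 6 = 29.

29.00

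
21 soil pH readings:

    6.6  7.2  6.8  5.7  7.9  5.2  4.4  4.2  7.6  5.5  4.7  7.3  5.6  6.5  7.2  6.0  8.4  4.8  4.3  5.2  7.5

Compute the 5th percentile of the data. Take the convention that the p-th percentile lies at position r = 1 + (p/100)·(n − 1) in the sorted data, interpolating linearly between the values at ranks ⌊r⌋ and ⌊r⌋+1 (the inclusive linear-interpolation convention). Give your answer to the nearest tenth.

4.3

Sorted: 4.2, 4.3, 4.4, 4.7, 4.8, 5.2, 5.2, 5.5, 5.6, 5.7, 6.0, 6.5, 6.6, 6.8, 7.2, 7.2, 7.3, 7.5, 7.6, 7.9, 8.4.
n = 21.
r = 1 + (5/100)·(21 − 1) = 1 + 1 = 2.
r is an integer, so P5 is the value at rank 2: 4.3.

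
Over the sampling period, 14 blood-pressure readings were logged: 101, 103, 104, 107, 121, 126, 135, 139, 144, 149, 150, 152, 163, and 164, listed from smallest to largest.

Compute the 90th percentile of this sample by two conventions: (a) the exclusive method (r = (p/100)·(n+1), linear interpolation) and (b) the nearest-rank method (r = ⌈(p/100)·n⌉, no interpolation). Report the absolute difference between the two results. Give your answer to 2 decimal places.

n = 14.
(a) r = 13.5; between ranks 13 (163) and 14 (164): 163.5.
(b) the nearest-rank method: rank 13 → 163.
|163.5 − 163| = 0.5.

0.50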